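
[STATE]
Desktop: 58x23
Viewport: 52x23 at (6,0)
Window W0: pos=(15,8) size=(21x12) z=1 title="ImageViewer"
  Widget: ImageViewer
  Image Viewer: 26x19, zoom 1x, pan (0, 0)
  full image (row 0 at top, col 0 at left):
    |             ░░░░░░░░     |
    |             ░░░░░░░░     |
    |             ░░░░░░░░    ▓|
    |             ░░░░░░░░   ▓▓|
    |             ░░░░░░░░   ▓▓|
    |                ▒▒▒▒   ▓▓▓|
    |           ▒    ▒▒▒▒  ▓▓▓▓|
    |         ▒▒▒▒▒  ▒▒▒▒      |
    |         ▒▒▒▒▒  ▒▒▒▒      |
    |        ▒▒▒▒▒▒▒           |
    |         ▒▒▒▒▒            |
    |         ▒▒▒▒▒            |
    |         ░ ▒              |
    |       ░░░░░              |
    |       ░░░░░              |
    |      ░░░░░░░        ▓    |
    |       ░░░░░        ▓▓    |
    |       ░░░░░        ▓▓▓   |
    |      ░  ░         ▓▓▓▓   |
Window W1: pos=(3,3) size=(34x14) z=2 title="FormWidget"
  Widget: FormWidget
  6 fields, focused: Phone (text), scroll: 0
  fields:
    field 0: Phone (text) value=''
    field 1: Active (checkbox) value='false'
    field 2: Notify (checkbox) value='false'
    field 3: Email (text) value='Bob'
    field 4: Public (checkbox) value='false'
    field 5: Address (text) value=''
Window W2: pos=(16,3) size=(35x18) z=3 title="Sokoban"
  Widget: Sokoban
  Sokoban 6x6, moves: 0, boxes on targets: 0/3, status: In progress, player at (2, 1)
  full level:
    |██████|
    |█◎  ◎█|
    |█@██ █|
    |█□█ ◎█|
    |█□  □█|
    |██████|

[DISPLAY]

                                                    
                                                    
                                                    
━━━━━━━━━━┏━━━━━━━━━━━━━━━━━━━━━━━━━━━━━━━━━┓       
ormWidget ┃ Sokoban                         ┃       
──────────┠─────────────────────────────────┨       
Phone:    ┃██████                           ┃       
Active:   ┃█◎  ◎█                           ┃       
Notify:   ┃█@██ █                           ┃       
Email:    ┃█□█ ◎█                           ┃       
Public:   ┃█□  □█                           ┃       
Address:  ┃██████                           ┃       
          ┃Moves: 0  0/3                    ┃       
          ┃                                 ┃       
          ┃                                 ┃       
          ┃                                 ┃       
━━━━━━━━━━┃                                 ┃       
         ┃┃                                 ┃       
         ┃┃                                 ┃       
         ┗┃                                 ┃       
          ┗━━━━━━━━━━━━━━━━━━━━━━━━━━━━━━━━━┛       
                                                    
                                                    


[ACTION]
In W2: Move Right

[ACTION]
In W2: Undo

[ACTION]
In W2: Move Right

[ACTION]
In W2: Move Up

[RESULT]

                                                    
                                                    
                                                    
━━━━━━━━━━┏━━━━━━━━━━━━━━━━━━━━━━━━━━━━━━━━━┓       
ormWidget ┃ Sokoban                         ┃       
──────────┠─────────────────────────────────┨       
Phone:    ┃██████                           ┃       
Active:   ┃█+  ◎█                           ┃       
Notify:   ┃█ ██ █                           ┃       
Email:    ┃█□█ ◎█                           ┃       
Public:   ┃█□  □█                           ┃       
Address:  ┃██████                           ┃       
          ┃Moves: 1  0/3                    ┃       
          ┃                                 ┃       
          ┃                                 ┃       
          ┃                                 ┃       
━━━━━━━━━━┃                                 ┃       
         ┃┃                                 ┃       
         ┃┃                                 ┃       
         ┗┃                                 ┃       
          ┗━━━━━━━━━━━━━━━━━━━━━━━━━━━━━━━━━┛       
                                                    
                                                    


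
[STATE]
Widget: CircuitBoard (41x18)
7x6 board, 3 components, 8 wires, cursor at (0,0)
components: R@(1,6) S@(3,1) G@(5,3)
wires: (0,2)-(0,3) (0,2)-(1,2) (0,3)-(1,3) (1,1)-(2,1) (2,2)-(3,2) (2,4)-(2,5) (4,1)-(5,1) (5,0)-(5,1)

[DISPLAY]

   0 1 2 3 4 5 6                         
0  [.]      · ─ ·                        
            │   │                        
1       ·   ·   ·           R            
        │                                
2       ·   ·       · ─ ·                
            │                            
3       S   ·                            
                                         
4       ·                                
        │                                
5   · ─ ·       G                        
Cursor: (0,0)                            
                                         
                                         
                                         
                                         
                                         


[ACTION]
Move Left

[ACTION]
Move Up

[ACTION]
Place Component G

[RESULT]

   0 1 2 3 4 5 6                         
0  [G]      · ─ ·                        
            │   │                        
1       ·   ·   ·           R            
        │                                
2       ·   ·       · ─ ·                
            │                            
3       S   ·                            
                                         
4       ·                                
        │                                
5   · ─ ·       G                        
Cursor: (0,0)                            
                                         
                                         
                                         
                                         
                                         


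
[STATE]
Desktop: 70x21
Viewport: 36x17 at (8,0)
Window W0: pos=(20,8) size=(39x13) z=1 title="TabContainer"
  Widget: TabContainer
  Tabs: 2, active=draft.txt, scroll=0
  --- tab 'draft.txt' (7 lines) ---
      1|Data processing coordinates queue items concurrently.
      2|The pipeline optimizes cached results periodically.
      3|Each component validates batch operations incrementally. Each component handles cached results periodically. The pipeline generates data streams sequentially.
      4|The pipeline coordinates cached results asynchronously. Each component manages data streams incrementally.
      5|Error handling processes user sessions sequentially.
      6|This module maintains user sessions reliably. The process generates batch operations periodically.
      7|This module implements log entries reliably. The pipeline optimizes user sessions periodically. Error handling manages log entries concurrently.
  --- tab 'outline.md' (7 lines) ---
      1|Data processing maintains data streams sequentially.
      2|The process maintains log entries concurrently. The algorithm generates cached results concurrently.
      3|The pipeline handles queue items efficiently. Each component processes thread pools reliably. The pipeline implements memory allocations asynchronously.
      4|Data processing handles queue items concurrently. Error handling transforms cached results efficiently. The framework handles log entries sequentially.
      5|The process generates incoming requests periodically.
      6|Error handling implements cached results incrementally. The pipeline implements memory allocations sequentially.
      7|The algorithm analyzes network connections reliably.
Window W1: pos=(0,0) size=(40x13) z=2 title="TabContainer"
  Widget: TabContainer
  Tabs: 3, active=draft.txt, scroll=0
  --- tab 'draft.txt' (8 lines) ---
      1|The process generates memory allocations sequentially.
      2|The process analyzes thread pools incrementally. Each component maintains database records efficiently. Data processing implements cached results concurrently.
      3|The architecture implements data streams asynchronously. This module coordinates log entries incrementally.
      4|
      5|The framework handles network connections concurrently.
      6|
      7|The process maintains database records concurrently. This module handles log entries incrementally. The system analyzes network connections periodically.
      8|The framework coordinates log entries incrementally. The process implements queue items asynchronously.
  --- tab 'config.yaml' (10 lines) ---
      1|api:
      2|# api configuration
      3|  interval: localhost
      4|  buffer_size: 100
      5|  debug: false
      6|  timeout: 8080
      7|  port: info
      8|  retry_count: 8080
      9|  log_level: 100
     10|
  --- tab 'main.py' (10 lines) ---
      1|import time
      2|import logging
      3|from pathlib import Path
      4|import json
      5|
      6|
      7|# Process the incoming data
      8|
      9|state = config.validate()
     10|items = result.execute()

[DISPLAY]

━━━━━━━━━━━━━━━━━━━━━━━━━━━━━━━┓    
tainer                         ┃    
───────────────────────────────┨    
txt]│ config.yaml │ main.py    ┃    
───────────────────────────────┃    
cess generates memory allocatio┃    
cess analyzes thread pools incr┃    
hitecture implements data strea┃    
                               ┃━━━━
mework handles network connecti┃    
                               ┃────
cess maintains database records┃e.md
━━━━━━━━━━━━━━━━━━━━━━━━━━━━━━━┛────
            ┃Data processing coordin
            ┃The pipeline optimizes 
            ┃Each component validate
            ┃The pipeline coordinate


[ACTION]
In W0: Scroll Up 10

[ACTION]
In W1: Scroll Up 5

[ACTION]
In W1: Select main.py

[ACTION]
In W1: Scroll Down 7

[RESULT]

━━━━━━━━━━━━━━━━━━━━━━━━━━━━━━━┓    
tainer                         ┃    
───────────────────────────────┨    
txt │ config.yaml │[main.py]   ┃    
───────────────────────────────┃    
                               ┃    
 config.validate()             ┃    
 result.execute()              ┃    
                               ┃━━━━
                               ┃    
                               ┃────
                               ┃e.md
━━━━━━━━━━━━━━━━━━━━━━━━━━━━━━━┛────
            ┃Data processing coordin
            ┃The pipeline optimizes 
            ┃Each component validate
            ┃The pipeline coordinate


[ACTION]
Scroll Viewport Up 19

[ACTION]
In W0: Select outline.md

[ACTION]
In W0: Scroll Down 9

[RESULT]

━━━━━━━━━━━━━━━━━━━━━━━━━━━━━━━┓    
tainer                         ┃    
───────────────────────────────┨    
txt │ config.yaml │[main.py]   ┃    
───────────────────────────────┃    
                               ┃    
 config.validate()             ┃    
 result.execute()              ┃    
                               ┃━━━━
                               ┃    
                               ┃────
                               ┃e.md
━━━━━━━━━━━━━━━━━━━━━━━━━━━━━━━┛────
            ┃The algorithm analyzes 
            ┃                       
            ┃                       
            ┃                       


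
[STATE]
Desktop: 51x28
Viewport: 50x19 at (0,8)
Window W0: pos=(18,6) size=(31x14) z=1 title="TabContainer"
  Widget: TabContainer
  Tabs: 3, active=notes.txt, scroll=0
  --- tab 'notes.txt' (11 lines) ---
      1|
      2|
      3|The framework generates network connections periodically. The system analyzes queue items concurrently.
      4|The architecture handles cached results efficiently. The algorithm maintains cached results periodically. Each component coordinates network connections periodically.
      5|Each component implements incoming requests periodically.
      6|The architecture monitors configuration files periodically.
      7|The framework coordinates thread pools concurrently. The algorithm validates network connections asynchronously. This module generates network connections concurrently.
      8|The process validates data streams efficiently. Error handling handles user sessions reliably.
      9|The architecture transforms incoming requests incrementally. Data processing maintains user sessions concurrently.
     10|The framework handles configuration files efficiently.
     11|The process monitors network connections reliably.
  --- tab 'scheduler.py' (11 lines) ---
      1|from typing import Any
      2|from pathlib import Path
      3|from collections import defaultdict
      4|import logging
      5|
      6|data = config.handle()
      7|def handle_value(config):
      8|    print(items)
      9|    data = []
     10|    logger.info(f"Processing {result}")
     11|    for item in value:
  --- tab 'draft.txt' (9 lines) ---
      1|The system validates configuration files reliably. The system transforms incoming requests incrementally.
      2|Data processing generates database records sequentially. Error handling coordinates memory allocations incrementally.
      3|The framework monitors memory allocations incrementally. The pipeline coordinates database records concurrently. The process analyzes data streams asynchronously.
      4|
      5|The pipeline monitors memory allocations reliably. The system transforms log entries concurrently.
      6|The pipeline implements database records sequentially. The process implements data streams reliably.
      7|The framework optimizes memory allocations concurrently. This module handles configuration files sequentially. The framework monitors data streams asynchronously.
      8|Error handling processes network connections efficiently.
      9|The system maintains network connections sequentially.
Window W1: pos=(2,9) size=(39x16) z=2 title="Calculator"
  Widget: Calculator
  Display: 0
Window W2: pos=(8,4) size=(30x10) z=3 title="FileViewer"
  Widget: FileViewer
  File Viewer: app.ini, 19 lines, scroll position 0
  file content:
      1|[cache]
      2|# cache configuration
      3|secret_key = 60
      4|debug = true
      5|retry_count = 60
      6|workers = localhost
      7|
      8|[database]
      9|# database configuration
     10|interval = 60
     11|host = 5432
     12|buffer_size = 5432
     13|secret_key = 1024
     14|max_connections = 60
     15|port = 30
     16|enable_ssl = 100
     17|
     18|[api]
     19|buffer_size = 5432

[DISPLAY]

        ┃# cache configuration      █┃──────────┨ 
  ┏━━━━━┃secret_key = 60            ░┃━━┓.py │ d┃ 
  ┃ Calc┃debug = true               ░┃  ┃───────┃ 
  ┠─────┃retry_count = 60           ░┃──┨       ┃ 
  ┃     ┃workers = localhost        ▼┃ 0┃       ┃ 
  ┃┌───┬┗━━━━━━━━━━━━━━━━━━━━━━━━━━━━┛  ┃s netwo┃ 
  ┃│ 7 │ 8 │ 9 │ ÷ │                    ┃es cach┃ 
  ┃├───┼───┼───┼───┤                    ┃nts inc┃ 
  ┃│ 4 │ 5 │ 6 │ × │                    ┃ors con┃ 
  ┃├───┼───┼───┼───┤                    ┃tes thr┃ 
  ┃│ 1 │ 2 │ 3 │ - │                    ┃data st┃ 
  ┃├───┼───┼───┼───┤                    ┃━━━━━━━┛ 
  ┃│ 0 │ . │ = │ + │                    ┃         
  ┃├───┼───┼───┼───┤                    ┃         
  ┃│ C │ MC│ MR│ M+│                    ┃         
  ┃└───┴───┴───┴───┘                    ┃         
  ┗━━━━━━━━━━━━━━━━━━━━━━━━━━━━━━━━━━━━━┛         
                                                  
                                                  


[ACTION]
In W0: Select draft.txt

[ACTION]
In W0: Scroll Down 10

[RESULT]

        ┃# cache configuration      █┃──────────┨ 
  ┏━━━━━┃secret_key = 60            ░┃━━┓.py │[d┃ 
  ┃ Calc┃debug = true               ░┃  ┃───────┃ 
  ┠─────┃retry_count = 60           ░┃──┨etwork ┃ 
  ┃     ┃workers = localhost        ▼┃ 0┃       ┃ 
  ┃┌───┬┗━━━━━━━━━━━━━━━━━━━━━━━━━━━━┛  ┃       ┃ 
  ┃│ 7 │ 8 │ 9 │ ÷ │                    ┃       ┃ 
  ┃├───┼───┼───┼───┤                    ┃       ┃ 
  ┃│ 4 │ 5 │ 6 │ × │                    ┃       ┃ 
  ┃├───┼───┼───┼───┤                    ┃       ┃ 
  ┃│ 1 │ 2 │ 3 │ - │                    ┃       ┃ 
  ┃├───┼───┼───┼───┤                    ┃━━━━━━━┛ 
  ┃│ 0 │ . │ = │ + │                    ┃         
  ┃├───┼───┼───┼───┤                    ┃         
  ┃│ C │ MC│ MR│ M+│                    ┃         
  ┃└───┴───┴───┴───┘                    ┃         
  ┗━━━━━━━━━━━━━━━━━━━━━━━━━━━━━━━━━━━━━┛         
                                                  
                                                  


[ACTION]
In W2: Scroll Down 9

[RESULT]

        ┃host = 5432                ░┃──────────┨ 
  ┏━━━━━┃buffer_size = 5432         ░┃━━┓.py │[d┃ 
  ┃ Calc┃secret_key = 1024          █┃  ┃───────┃ 
  ┠─────┃max_connections = 60       ░┃──┨etwork ┃ 
  ┃     ┃port = 30                  ▼┃ 0┃       ┃ 
  ┃┌───┬┗━━━━━━━━━━━━━━━━━━━━━━━━━━━━┛  ┃       ┃ 
  ┃│ 7 │ 8 │ 9 │ ÷ │                    ┃       ┃ 
  ┃├───┼───┼───┼───┤                    ┃       ┃ 
  ┃│ 4 │ 5 │ 6 │ × │                    ┃       ┃ 
  ┃├───┼───┼───┼───┤                    ┃       ┃ 
  ┃│ 1 │ 2 │ 3 │ - │                    ┃       ┃ 
  ┃├───┼───┼───┼───┤                    ┃━━━━━━━┛ 
  ┃│ 0 │ . │ = │ + │                    ┃         
  ┃├───┼───┼───┼───┤                    ┃         
  ┃│ C │ MC│ MR│ M+│                    ┃         
  ┃└───┴───┴───┴───┘                    ┃         
  ┗━━━━━━━━━━━━━━━━━━━━━━━━━━━━━━━━━━━━━┛         
                                                  
                                                  


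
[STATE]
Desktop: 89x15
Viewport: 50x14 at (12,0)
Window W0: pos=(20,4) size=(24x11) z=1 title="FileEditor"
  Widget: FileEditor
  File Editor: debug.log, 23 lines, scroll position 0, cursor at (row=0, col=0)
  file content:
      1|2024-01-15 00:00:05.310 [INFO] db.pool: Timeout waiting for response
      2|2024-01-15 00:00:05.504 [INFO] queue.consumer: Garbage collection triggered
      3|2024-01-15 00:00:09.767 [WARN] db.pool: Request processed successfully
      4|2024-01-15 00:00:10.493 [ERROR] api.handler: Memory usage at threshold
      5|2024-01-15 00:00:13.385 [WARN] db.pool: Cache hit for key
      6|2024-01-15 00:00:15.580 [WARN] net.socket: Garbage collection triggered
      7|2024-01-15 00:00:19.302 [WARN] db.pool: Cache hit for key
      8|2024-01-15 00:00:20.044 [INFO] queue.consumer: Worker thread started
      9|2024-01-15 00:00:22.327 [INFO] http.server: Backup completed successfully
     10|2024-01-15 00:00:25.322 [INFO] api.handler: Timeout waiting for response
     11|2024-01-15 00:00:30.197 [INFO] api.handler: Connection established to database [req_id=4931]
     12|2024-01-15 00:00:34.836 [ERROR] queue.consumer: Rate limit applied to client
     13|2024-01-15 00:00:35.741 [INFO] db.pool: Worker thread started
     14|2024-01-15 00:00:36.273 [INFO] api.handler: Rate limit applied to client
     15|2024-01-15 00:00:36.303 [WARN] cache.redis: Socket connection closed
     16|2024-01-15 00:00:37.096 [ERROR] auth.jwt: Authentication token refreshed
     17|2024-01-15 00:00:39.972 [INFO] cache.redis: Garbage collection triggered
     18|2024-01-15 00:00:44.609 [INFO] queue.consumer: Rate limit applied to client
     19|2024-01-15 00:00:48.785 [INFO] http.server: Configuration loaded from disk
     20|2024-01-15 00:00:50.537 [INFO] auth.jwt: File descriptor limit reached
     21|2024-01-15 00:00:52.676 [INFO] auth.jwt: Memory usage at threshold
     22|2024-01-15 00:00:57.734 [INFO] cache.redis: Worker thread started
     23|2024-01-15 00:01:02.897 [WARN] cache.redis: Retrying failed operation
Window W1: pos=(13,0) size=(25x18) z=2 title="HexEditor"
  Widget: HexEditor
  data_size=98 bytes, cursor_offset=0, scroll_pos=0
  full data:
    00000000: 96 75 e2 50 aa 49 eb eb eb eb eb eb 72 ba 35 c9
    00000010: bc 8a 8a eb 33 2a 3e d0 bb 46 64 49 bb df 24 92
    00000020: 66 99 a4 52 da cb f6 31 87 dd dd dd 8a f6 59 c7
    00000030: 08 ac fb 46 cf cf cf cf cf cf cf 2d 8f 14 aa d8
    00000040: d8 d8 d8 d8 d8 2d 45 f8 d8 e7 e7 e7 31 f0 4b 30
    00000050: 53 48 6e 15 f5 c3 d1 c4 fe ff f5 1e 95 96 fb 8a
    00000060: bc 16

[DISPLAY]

 ┏━━━━━━━━━━━━━━━━━━━━━━━┓                        
 ┃ HexEditor             ┃                        
 ┠───────────────────────┨                        
 ┃00000000  96 75 e2 50 a┃                        
 ┃00000010  bc 8a 8a eb 3┃━━━━━┓                  
 ┃00000020  66 99 a4 52 d┃     ┃                  
 ┃00000030  08 ac fb 46 c┃─────┨                  
 ┃00000040  d8 d8 d8 d8 d┃05.3▲┃                  
 ┃00000050  53 48 6e 15 f┃05.5█┃                  
 ┃00000060  bc 16        ┃09.7░┃                  
 ┃                       ┃10.4░┃                  
 ┃                       ┃13.3░┃                  
 ┃                       ┃15.5░┃                  
 ┃                       ┃19.3▼┃                  


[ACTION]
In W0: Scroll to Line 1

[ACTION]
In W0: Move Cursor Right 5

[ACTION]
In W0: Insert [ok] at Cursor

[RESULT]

 ┏━━━━━━━━━━━━━━━━━━━━━━━┓                        
 ┃ HexEditor             ┃                        
 ┠───────────────────────┨                        
 ┃00000000  96 75 e2 50 a┃                        
 ┃00000010  bc 8a 8a eb 3┃━━━━━┓                  
 ┃00000020  66 99 a4 52 d┃     ┃                  
 ┃00000030  08 ac fb 46 c┃─────┨                  
 ┃00000040  d8 d8 d8 d8 d┃0:05▲┃                  
 ┃00000050  53 48 6e 15 f┃05.5█┃                  
 ┃00000060  bc 16        ┃09.7░┃                  
 ┃                       ┃10.4░┃                  
 ┃                       ┃13.3░┃                  
 ┃                       ┃15.5░┃                  
 ┃                       ┃19.3▼┃                  


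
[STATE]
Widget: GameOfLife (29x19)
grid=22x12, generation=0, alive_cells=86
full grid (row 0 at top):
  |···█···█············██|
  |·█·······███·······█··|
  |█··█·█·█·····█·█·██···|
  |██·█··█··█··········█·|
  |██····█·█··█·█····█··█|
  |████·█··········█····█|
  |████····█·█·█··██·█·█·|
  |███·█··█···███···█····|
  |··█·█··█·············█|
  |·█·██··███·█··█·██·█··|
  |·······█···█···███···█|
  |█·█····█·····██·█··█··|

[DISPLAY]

Gen: 0                       
···█···█············██       
·█·······███·······█··       
█··█·█·█·····█·█·██···       
██·█··█··█··········█·       
██····█·█··█·█····█··█       
████·█··········█····█       
████····█·█·█··██·█·█·       
███·█··█···███···█····       
··█·█··█·············█       
·█·██··███·█··█·██·█··       
·······█···█···███···█       
█·█····█·····██·█··█··       
                             
                             
                             
                             
                             
                             


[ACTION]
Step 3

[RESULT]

Gen: 3                       
·········█·········█··       
·······██··········█··       
········█·············       
·······███··█····█····       
·······█·███·····██·█·       
···██··██·█······█···█       
···██·█···█·████···██·       
···██··██·██·······█··       
·······█···█·····███··       
·····████··█·██···█···       
·····██████··██···██··       
·····██·····█·········       
                             
                             
                             
                             
                             
                             


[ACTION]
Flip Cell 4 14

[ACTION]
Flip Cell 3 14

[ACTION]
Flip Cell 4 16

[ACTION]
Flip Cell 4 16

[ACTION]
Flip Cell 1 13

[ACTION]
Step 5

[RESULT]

Gen: 8                       
·······█··············       
·······█··············       
······················       
············███·······       
···██······█···███····       
··█··█····█··█···█·███       
·██·█··███······█·····       
··█···██·████······███       
···██·················       
···█··██████████······       
·····██·█··████·······       
·····█······██········       
                             
                             
                             
                             
                             
                             


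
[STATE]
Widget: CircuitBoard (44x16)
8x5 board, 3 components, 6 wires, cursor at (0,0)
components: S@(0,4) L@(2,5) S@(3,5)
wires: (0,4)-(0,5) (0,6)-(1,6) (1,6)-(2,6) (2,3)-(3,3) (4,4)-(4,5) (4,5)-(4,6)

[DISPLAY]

   0 1 2 3 4 5 6 7                          
0  [.]              S ─ ·   ·               
                            │               
1                           ·               
                            │               
2               ·       L   ·               
                │                           
3               ·       S                   
                                            
4                   · ─ · ─ ·               
Cursor: (0,0)                               
                                            
                                            
                                            
                                            
                                            


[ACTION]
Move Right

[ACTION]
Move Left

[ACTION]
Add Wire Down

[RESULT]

   0 1 2 3 4 5 6 7                          
0  [.]              S ─ ·   ·               
    │                       │               
1   ·                       ·               
                            │               
2               ·       L   ·               
                │                           
3               ·       S                   
                                            
4                   · ─ · ─ ·               
Cursor: (0,0)                               
                                            
                                            
                                            
                                            
                                            


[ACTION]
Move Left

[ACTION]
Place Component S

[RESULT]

   0 1 2 3 4 5 6 7                          
0  [S]              S ─ ·   ·               
    │                       │               
1   ·                       ·               
                            │               
2               ·       L   ·               
                │                           
3               ·       S                   
                                            
4                   · ─ · ─ ·               
Cursor: (0,0)                               
                                            
                                            
                                            
                                            
                                            


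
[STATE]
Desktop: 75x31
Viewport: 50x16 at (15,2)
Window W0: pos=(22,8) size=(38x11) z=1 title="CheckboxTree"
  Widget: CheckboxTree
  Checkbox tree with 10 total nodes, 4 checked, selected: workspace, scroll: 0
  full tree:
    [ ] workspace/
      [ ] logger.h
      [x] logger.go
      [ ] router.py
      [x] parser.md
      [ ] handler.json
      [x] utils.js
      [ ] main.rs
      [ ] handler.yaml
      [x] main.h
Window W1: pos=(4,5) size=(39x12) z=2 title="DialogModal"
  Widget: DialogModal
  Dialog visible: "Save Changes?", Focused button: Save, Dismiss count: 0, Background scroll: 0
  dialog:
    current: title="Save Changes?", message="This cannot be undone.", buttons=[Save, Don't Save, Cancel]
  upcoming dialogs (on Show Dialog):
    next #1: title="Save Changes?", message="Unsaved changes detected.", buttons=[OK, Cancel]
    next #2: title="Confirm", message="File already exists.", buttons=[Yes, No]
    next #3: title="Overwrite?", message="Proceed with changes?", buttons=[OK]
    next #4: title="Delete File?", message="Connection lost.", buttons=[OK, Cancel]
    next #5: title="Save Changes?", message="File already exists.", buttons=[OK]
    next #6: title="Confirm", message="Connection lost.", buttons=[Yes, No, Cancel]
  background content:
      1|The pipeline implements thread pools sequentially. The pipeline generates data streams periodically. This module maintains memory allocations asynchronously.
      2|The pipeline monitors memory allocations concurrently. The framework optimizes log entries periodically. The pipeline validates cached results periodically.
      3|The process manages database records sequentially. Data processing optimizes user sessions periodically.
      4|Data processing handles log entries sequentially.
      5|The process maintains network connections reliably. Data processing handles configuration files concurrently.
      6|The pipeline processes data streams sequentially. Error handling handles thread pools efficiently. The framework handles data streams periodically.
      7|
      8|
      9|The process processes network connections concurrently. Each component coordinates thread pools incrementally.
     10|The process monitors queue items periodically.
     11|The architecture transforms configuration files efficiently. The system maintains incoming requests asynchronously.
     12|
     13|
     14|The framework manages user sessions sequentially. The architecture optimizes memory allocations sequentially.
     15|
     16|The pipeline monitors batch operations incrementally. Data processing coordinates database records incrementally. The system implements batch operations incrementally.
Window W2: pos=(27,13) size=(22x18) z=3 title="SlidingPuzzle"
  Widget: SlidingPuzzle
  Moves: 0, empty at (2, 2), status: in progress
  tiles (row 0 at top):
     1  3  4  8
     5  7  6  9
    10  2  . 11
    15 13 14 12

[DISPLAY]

                                                  
                                                  
                                                  
━━━━━━━━━━━━━━━━━━━━━━━━━━━┓                      
al                         ┃                      
───────────────────────────┨                      
ne implements thread pools ┃━━━━━━━━━━━━━━━━┓     
───────────────────────┐ati┃                ┃     
 Save Changes?         │ds ┃────────────────┨     
s cannot be undone.    │s s┃                ┃     
  Don't Save   Cancel  │ect┃                ┃     
────────────┏━━━━━━━━━━━━━━━━━━━━┓          ┃     
            ┃ SlidingPuzzle      ┃          ┃     
            ┠────────────────────┨          ┃     
━━━━━━━━━━━━┃┌────┬────┬────┬────┃          ┃     
       ┃   [┃│  1 │  3 │  4 │  8 ┃          ┃     


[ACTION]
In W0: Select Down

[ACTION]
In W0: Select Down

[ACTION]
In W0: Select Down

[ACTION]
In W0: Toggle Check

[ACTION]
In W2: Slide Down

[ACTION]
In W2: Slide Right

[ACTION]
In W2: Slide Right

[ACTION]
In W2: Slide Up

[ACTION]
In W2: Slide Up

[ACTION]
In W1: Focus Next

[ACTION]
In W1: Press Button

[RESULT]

                                                  
                                                  
                                                  
━━━━━━━━━━━━━━━━━━━━━━━━━━━┓                      
al                         ┃                      
───────────────────────────┨                      
ne implements thread pools ┃━━━━━━━━━━━━━━━━┓     
ne monitors memory allocati┃                ┃     
s manages database records ┃────────────────┨     
ssing handles log entries s┃                ┃     
s maintains network connect┃                ┃     
ne processes┏━━━━━━━━━━━━━━━━━━━━┓          ┃     
            ┃ SlidingPuzzle      ┃          ┃     
            ┠────────────────────┨          ┃     
━━━━━━━━━━━━┃┌────┬────┬────┬────┃          ┃     
       ┃   [┃│  1 │  3 │  4 │  8 ┃          ┃     


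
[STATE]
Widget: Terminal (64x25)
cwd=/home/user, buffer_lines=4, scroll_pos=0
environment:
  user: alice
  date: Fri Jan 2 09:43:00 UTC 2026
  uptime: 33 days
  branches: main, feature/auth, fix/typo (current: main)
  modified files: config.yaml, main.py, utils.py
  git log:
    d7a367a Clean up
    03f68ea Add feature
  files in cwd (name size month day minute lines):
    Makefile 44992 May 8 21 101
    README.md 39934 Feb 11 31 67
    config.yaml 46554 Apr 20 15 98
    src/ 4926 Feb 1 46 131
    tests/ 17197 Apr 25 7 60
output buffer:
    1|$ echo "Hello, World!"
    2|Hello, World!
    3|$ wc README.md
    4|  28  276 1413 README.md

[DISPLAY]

$ echo "Hello, World!"                                          
Hello, World!                                                   
$ wc README.md                                                  
  28  276 1413 README.md                                        
$ █                                                             
                                                                
                                                                
                                                                
                                                                
                                                                
                                                                
                                                                
                                                                
                                                                
                                                                
                                                                
                                                                
                                                                
                                                                
                                                                
                                                                
                                                                
                                                                
                                                                
                                                                


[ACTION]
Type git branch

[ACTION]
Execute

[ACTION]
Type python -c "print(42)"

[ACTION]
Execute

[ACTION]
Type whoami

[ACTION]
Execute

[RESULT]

$ echo "Hello, World!"                                          
Hello, World!                                                   
$ wc README.md                                                  
  28  276 1413 README.md                                        
$ git branch                                                    
* main                                                          
  feature/auth                                                  
  fix/typo                                                      
$ python -c "print(42)"                                         
42                                                              
$ whoami                                                        
alice                                                           
$ █                                                             
                                                                
                                                                
                                                                
                                                                
                                                                
                                                                
                                                                
                                                                
                                                                
                                                                
                                                                
                                                                
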